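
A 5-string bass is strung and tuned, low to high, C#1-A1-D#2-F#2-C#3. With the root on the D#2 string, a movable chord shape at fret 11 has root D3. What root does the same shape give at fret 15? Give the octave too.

F#3

Moving from fret 11 to fret 15 shifts the root by 4 semitones.
D3 up 4 semitones is F#3.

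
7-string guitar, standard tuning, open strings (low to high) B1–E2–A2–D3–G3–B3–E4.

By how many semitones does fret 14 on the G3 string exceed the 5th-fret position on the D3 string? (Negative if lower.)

G3 at fret 14 → A4 (MIDI 69); D3 at fret 5 → G3 (MIDI 55).
69 − 55 = 14, so the two pitches are 14 semitones apart.

14 semitones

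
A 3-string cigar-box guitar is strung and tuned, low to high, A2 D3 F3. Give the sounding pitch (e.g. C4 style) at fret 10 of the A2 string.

Each fret is one semitone, so A2 + 10 = G3.

G3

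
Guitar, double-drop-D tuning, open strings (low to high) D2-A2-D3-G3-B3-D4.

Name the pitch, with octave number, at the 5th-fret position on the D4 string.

Each fret is one semitone, so D4 + 5 = G4.

G4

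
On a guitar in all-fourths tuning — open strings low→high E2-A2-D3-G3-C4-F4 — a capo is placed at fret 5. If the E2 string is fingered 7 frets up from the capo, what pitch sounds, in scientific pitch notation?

E3

The capo raises the open E2 by 5 semitones to A2; fretting 7 more gives E2 + 5 + 7 = E2 + 12 semitones = E3.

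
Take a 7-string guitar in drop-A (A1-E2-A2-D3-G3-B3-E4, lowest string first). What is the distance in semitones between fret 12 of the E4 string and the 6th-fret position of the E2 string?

E4 at fret 12 → E5 (MIDI 76); E2 at fret 6 → A♯2 (MIDI 46).
76 − 46 = 30, so the two pitches are 30 semitones apart, with E5 the higher.

30 semitones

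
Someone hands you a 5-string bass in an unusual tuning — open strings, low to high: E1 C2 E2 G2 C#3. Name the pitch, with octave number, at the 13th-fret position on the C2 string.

C#3

The open C2 string plus 13 semitones: C–C#–D–D#–…–B–C–C#.
The walk passes from B into C once, so the octave number goes from 2 to 3.
(Equivalently spelled Db3.)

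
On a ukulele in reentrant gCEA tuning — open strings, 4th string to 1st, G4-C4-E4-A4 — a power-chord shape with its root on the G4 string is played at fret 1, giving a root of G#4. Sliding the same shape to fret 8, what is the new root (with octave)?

Moving from fret 1 to fret 8 shifts the root by 7 semitones.
G#4 up 7 semitones is D#5.

D#5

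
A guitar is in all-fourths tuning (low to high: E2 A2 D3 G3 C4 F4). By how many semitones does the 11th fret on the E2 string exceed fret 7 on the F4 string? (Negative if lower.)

-21 semitones

E2 at fret 11 → D#3 (MIDI 51); F4 at fret 7 → C5 (MIDI 72).
51 − 72 = -21, so the two pitches are 21 semitones apart.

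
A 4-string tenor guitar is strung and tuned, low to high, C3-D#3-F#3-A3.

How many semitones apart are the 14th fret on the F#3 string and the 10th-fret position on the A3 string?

F#3 at fret 14 → G#4 (MIDI 68); A3 at fret 10 → G4 (MIDI 67).
68 − 67 = 1, so the two pitches are 1 semitone apart, with G#4 the higher.

1 semitone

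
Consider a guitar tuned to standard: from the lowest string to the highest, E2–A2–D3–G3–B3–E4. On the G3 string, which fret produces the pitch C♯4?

6

C♯4 is 6 semitones above the open G3 (G–G#–A–A#–B–C–C#), so it sits at fret 6.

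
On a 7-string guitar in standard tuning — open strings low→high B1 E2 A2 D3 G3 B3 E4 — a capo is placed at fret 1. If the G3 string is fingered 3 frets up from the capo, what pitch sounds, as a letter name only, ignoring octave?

The capo raises the open G3 by 1 semitone to G#3; fretting 3 more gives G3 + 1 + 3 = G3 + 4 semitones, landing on B.

B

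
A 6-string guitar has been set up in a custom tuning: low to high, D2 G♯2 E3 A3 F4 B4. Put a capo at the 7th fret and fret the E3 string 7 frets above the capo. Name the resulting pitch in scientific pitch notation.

F♯4

The capo raises the open E3 by 7 semitones to B3; fretting 7 more gives E3 + 7 + 7 = E3 + 14 semitones = F♯4.
(Also written G♭.)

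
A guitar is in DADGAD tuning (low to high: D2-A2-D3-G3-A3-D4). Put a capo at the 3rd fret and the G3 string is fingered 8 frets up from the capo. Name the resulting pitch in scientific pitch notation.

The capo raises the open G3 by 3 semitones to A♯3; fretting 8 more gives G3 + 3 + 8 = G3 + 11 semitones = F♯4.

F♯4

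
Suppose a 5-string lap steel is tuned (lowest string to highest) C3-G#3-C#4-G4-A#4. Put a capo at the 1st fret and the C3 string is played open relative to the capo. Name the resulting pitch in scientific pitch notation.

C#3

The capo raises the open C3 by 1 semitone to C#3; fretting 0 more gives C3 + 1 + 0 = C3 + 1 semitone = C#3.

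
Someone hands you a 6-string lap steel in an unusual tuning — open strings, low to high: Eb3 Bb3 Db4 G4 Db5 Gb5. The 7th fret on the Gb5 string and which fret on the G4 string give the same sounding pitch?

Fret 7 on Gb5 is MIDI 78 + 7 = 85 (Db6). On the G4 string (open MIDI 67), that pitch is 85 − 67 = fret 18.

18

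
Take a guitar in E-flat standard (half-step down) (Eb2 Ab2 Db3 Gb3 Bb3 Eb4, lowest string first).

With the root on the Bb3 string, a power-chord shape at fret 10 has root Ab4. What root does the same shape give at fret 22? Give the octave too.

Moving from fret 10 to fret 22 shifts the root by 12 semitones.
Ab4 up 12 semitones is Ab5.

Ab5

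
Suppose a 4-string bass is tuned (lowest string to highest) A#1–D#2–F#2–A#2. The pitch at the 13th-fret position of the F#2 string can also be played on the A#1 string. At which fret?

F#2 at fret 13 is F#2 + 13 semitones = G3.
The open A#1 string is 8 semitones below the open F#2, so the same pitch on the A#1 string lies at fret 13 + 8 = 21.

21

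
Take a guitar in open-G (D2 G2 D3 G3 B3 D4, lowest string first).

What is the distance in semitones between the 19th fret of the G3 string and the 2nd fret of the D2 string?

G3 at fret 19 → D5 (MIDI 74); D2 at fret 2 → E2 (MIDI 40).
74 − 40 = 34, so the two pitches are 34 semitones apart, with D5 the higher.

34 semitones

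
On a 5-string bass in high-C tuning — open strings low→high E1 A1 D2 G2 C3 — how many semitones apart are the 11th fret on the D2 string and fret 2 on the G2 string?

4 semitones

D2 at fret 11 → C#3 (MIDI 49); G2 at fret 2 → A2 (MIDI 45).
49 − 45 = 4, so the two pitches are 4 semitones apart, with C#3 the higher.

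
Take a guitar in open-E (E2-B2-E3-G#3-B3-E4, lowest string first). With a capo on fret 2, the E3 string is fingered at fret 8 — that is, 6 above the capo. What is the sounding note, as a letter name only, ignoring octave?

C

The capo raises the open E3 by 2 semitones to F#3; fretting 6 more gives E3 + 2 + 6 = E3 + 8 semitones, landing on C.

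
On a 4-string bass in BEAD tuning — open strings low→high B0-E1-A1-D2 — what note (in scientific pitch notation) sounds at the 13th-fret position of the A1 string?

Each fret is one semitone, so A1 + 13 = A#2.
(Equivalently spelled Bb2.)

A#2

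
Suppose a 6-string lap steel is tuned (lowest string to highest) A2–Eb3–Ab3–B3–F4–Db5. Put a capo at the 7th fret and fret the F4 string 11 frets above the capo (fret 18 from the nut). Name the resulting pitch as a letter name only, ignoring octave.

The capo raises the open F4 by 7 semitones to C5; fretting 11 more gives F4 + 7 + 11 = F4 + 18 semitones, landing on B.

B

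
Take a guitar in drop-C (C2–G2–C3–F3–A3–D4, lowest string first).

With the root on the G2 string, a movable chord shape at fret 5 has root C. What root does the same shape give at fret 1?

G#

Moving from fret 5 to fret 1 shifts the root by -4 semitones.
C down 4 semitones is G#.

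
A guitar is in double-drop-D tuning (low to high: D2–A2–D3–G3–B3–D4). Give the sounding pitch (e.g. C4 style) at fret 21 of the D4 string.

B5

Each fret is one semitone, so D4 + 21 = B5.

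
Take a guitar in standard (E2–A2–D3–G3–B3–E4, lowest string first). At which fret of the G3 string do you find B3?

B3 is 4 semitones above the open G3 (G–G#–A–A#–B), so it sits at fret 4.

4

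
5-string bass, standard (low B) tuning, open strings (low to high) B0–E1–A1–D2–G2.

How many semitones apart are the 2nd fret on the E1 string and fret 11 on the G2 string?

24 semitones

E1 at fret 2 → F#1 (MIDI 30); G2 at fret 11 → F#3 (MIDI 54).
30 − 54 = -24, so the two pitches are 24 semitones apart, with F#3 the higher.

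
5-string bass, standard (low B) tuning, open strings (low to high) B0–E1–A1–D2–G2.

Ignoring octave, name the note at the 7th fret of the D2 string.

The open D2 string plus 7 semitones: D–D#–E–F–F#–G–G#–A.

A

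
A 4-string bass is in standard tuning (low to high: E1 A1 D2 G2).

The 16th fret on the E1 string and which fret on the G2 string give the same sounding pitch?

1

Fret 16 on E1 is MIDI 28 + 16 = 44 (G#2). On the G2 string (open MIDI 43), that pitch is 44 − 43 = fret 1.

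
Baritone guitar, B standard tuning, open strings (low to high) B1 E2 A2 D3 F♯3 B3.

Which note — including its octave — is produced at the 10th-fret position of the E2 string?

D3

The open E2 string plus 10 semitones: E–F–F#–G–…–C–C#–D.
The walk passes from B into C once, so the octave number goes from 2 to 3.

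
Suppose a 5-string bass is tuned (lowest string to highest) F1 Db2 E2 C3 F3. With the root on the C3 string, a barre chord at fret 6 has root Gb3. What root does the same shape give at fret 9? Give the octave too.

A3

Moving from fret 6 to fret 9 shifts the root by 3 semitones.
Gb3 up 3 semitones is A3.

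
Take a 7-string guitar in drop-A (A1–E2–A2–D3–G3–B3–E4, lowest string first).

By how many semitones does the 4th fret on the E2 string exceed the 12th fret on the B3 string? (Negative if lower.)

-27 semitones

E2 at fret 4 → G#2 (MIDI 44); B3 at fret 12 → B4 (MIDI 71).
44 − 71 = -27, so the two pitches are 27 semitones apart.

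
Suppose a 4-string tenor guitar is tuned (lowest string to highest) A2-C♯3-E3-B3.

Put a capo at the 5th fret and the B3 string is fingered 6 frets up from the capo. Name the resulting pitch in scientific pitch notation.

A♯4

The capo raises the open B3 by 5 semitones to E4; fretting 6 more gives B3 + 5 + 6 = B3 + 11 semitones = A♯4.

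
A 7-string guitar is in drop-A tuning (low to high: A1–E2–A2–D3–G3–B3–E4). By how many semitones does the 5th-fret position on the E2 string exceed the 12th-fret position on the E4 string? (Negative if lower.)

E2 at fret 5 → A2 (MIDI 45); E4 at fret 12 → E5 (MIDI 76).
45 − 76 = -31, so the two pitches are 31 semitones apart.

-31 semitones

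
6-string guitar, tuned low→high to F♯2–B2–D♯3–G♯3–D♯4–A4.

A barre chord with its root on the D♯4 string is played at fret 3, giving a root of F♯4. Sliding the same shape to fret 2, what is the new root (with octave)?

Moving from fret 3 to fret 2 shifts the root by -1 semitone.
F♯4 down 1 semitone is F4.

F4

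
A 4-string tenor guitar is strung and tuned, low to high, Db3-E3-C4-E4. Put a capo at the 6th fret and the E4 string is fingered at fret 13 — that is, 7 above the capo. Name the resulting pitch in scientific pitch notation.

F5

The capo raises the open E4 by 6 semitones to Bb4; fretting 7 more gives E4 + 6 + 7 = E4 + 13 semitones = F5.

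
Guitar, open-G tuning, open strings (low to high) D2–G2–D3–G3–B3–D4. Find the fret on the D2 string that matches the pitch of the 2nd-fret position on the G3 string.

19

G3 at fret 2 is G3 + 2 semitones = A3.
The open D2 string is 17 semitones below the open G3, so the same pitch on the D2 string lies at fret 2 + 17 = 19.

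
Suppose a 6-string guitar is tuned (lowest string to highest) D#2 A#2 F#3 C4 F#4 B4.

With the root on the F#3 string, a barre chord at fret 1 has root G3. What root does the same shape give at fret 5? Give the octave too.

B3

Moving from fret 1 to fret 5 shifts the root by 4 semitones.
G3 up 4 semitones is B3.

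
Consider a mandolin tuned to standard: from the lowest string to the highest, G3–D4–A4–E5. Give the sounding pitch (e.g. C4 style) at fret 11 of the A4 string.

Each fret is one semitone, so A4 + 11 = G♯5.
(Equivalently spelled A♭5.)

G♯5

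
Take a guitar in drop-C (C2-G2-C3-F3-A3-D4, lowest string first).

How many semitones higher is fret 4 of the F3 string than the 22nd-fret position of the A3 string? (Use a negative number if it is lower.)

-22 semitones

F3 at fret 4 → A3 (MIDI 57); A3 at fret 22 → G5 (MIDI 79).
57 − 79 = -22, so the two pitches are 22 semitones apart.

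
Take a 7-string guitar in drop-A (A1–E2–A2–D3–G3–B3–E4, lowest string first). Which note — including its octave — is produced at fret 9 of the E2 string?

C♯3

The open E2 string plus 9 semitones: E–F–F#–G–G#–A–A#–B–C–C#.
The walk passes from B into C once, so the octave number goes from 2 to 3.
(Equivalently spelled D♭3.)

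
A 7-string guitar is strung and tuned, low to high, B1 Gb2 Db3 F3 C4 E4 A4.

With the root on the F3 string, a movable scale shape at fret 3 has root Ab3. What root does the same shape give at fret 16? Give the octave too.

A4

Moving from fret 3 to fret 16 shifts the root by 13 semitones.
Ab3 up 13 semitones is A4.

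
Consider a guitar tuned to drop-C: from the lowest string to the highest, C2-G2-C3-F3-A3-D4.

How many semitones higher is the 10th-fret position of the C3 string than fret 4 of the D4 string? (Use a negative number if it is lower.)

C3 at fret 10 → A#3 (MIDI 58); D4 at fret 4 → F#4 (MIDI 66).
58 − 66 = -8, so the two pitches are 8 semitones apart.

-8 semitones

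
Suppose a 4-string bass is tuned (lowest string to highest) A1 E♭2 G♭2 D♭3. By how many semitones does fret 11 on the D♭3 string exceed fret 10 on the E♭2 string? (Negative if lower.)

11 semitones

D♭3 at fret 11 → C4 (MIDI 60); E♭2 at fret 10 → D♭3 (MIDI 49).
60 − 49 = 11, so the two pitches are 11 semitones apart.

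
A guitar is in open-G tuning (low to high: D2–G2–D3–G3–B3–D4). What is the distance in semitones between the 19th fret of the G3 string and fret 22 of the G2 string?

G3 at fret 19 → D5 (MIDI 74); G2 at fret 22 → F4 (MIDI 65).
74 − 65 = 9, so the two pitches are 9 semitones apart, with D5 the higher.

9 semitones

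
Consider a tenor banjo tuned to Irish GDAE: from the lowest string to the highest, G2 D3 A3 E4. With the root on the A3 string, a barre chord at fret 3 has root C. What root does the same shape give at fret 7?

Moving from fret 3 to fret 7 shifts the root by 4 semitones.
C up 4 semitones is E.

E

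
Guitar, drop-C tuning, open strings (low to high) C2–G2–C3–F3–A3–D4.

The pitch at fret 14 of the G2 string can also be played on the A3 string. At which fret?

0

Fret 14 on G2 is MIDI 43 + 14 = 57 (A3). On the A3 string (open MIDI 57), that pitch is 57 − 57 = fret 0.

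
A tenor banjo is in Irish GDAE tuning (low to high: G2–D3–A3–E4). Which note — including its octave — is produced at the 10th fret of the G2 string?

The open G2 string plus 10 semitones: G–G#–A–A#–…–D#–E–F.
The walk passes from B into C once, so the octave number goes from 2 to 3.

F3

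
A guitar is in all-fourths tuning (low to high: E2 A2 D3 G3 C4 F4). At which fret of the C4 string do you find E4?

4

E4 is 4 semitones above the open C4 (C–C#–D–D#–E), so it sits at fret 4.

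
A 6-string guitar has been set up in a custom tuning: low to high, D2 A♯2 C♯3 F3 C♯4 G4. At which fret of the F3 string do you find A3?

4

A3 is 4 semitones above the open F3 (F–F#–G–G#–A), so it sits at fret 4.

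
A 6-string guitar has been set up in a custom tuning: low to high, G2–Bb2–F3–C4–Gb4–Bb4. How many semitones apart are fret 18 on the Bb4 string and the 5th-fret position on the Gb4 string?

17 semitones

Bb4 at fret 18 → E6 (MIDI 88); Gb4 at fret 5 → B4 (MIDI 71).
88 − 71 = 17, so the two pitches are 17 semitones apart, with E6 the higher.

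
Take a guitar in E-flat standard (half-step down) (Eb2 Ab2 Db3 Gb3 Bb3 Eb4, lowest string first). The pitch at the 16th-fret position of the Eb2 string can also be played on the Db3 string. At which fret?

6

Fret 16 on Eb2 is MIDI 39 + 16 = 55 (G3). On the Db3 string (open MIDI 49), that pitch is 55 − 49 = fret 6.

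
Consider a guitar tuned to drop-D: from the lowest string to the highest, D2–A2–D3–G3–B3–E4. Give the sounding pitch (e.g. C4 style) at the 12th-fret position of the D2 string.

D2 is MIDI 38. Adding 12 gives 50, which is D3.

D3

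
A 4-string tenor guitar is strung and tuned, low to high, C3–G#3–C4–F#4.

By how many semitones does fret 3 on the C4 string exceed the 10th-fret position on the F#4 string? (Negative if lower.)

C4 at fret 3 → D#4 (MIDI 63); F#4 at fret 10 → E5 (MIDI 76).
63 − 76 = -13, so the two pitches are 13 semitones apart.

-13 semitones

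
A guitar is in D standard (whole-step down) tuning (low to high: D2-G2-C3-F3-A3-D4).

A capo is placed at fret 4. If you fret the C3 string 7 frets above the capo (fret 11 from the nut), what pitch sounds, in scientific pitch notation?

The capo raises the open C3 by 4 semitones to E3; fretting 7 more gives C3 + 4 + 7 = C3 + 11 semitones = B3.

B3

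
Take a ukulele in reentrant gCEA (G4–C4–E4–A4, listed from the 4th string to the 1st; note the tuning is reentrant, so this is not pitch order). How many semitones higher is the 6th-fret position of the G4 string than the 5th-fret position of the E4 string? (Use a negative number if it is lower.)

G4 at fret 6 → C#5 (MIDI 73); E4 at fret 5 → A4 (MIDI 69).
73 − 69 = 4, so the two pitches are 4 semitones apart.

4 semitones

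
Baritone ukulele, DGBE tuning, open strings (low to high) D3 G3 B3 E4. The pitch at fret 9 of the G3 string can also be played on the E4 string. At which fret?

G3 at fret 9 is G3 + 9 semitones = E4.
The open E4 string is 9 semitones above the open G3, so the same pitch on the E4 string lies at fret 9 − 9 = 0.

0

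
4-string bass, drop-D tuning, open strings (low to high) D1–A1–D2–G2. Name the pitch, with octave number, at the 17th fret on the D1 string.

D1 is MIDI 26. Adding 17 gives 43, which is G2.

G2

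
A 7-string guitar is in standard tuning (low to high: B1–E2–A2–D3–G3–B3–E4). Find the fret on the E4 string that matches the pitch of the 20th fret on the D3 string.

Fret 20 on D3 is MIDI 50 + 20 = 70 (A♯4). On the E4 string (open MIDI 64), that pitch is 70 − 64 = fret 6.

6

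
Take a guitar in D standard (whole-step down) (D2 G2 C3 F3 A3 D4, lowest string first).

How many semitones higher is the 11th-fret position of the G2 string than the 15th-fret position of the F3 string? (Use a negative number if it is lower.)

-14 semitones

G2 at fret 11 → F#3 (MIDI 54); F3 at fret 15 → G#4 (MIDI 68).
54 − 68 = -14, so the two pitches are 14 semitones apart.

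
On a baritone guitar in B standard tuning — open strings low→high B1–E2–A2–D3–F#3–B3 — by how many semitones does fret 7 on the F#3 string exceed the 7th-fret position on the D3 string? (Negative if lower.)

F#3 at fret 7 → C#4 (MIDI 61); D3 at fret 7 → A3 (MIDI 57).
61 − 57 = 4, so the two pitches are 4 semitones apart.

4 semitones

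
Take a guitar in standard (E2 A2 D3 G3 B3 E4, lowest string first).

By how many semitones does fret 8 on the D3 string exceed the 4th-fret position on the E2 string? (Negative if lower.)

14 semitones

D3 at fret 8 → A#3 (MIDI 58); E2 at fret 4 → G#2 (MIDI 44).
58 − 44 = 14, so the two pitches are 14 semitones apart.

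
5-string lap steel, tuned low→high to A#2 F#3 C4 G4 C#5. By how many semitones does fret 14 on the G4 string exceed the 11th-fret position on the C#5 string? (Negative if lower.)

-3 semitones

G4 at fret 14 → A5 (MIDI 81); C#5 at fret 11 → C6 (MIDI 84).
81 − 84 = -3, so the two pitches are 3 semitones apart.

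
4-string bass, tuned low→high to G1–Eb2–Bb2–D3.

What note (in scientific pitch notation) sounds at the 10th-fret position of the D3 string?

C4

D3 is MIDI 50. Adding 10 gives 60, which is C4.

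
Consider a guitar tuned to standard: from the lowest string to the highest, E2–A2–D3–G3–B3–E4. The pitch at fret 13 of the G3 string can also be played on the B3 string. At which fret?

G3 at fret 13 is G3 + 13 semitones = G#4.
The open B3 string is 4 semitones above the open G3, so the same pitch on the B3 string lies at fret 13 − 4 = 9.

9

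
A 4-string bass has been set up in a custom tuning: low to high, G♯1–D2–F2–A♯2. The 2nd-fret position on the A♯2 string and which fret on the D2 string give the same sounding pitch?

Fret 2 on A♯2 is MIDI 46 + 2 = 48 (C3). On the D2 string (open MIDI 38), that pitch is 48 − 38 = fret 10.

10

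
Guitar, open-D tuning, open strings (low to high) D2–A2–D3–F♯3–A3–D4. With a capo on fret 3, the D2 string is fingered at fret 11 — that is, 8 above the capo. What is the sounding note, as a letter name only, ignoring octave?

C♯

The capo raises the open D2 by 3 semitones to F2; fretting 8 more gives D2 + 3 + 8 = D2 + 11 semitones, landing on C♯.
(Also written D♭.)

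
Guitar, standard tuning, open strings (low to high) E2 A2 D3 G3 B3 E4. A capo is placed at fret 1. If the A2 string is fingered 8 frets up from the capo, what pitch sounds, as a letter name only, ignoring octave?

F#

The capo raises the open A2 by 1 semitone to A#2; fretting 8 more gives A2 + 1 + 8 = A2 + 9 semitones, landing on F#.
(Also written Gb.)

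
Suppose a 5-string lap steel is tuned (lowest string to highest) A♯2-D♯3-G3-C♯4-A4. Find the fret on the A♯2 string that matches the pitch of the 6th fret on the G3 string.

G3 at fret 6 is G3 + 6 semitones = C♯4.
The open A♯2 string is 9 semitones below the open G3, so the same pitch on the A♯2 string lies at fret 6 + 9 = 15.

15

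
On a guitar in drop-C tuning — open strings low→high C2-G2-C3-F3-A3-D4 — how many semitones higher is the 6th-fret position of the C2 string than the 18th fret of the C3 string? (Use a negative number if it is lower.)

-24 semitones

C2 at fret 6 → F#2 (MIDI 42); C3 at fret 18 → F#4 (MIDI 66).
42 − 66 = -24, so the two pitches are 24 semitones apart.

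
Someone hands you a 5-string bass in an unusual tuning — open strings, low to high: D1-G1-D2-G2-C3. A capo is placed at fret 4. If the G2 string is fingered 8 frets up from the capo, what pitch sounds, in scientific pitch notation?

G3

The capo raises the open G2 by 4 semitones to B2; fretting 8 more gives G2 + 4 + 8 = G2 + 12 semitones = G3.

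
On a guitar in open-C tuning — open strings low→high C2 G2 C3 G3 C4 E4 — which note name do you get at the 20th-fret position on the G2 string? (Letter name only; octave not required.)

D#

Each fret is one semitone, so G2 + 20 = D#.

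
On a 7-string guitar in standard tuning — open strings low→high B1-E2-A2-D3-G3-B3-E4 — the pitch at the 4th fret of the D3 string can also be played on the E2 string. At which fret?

14

Fret 4 on D3 is MIDI 50 + 4 = 54 (F#3). On the E2 string (open MIDI 40), that pitch is 54 − 40 = fret 14.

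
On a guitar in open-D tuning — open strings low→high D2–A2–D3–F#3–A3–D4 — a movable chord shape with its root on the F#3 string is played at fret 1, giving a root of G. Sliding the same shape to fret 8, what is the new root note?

Moving from fret 1 to fret 8 shifts the root by 7 semitones.
G up 7 semitones is D.

D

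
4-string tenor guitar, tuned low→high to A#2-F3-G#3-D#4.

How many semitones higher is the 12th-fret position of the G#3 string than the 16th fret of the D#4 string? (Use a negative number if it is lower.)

-11 semitones

G#3 at fret 12 → G#4 (MIDI 68); D#4 at fret 16 → G5 (MIDI 79).
68 − 79 = -11, so the two pitches are 11 semitones apart.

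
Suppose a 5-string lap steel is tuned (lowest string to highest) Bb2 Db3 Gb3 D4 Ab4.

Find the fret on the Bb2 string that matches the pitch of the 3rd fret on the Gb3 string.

Gb3 at fret 3 is Gb3 + 3 semitones = A3.
The open Bb2 string is 8 semitones below the open Gb3, so the same pitch on the Bb2 string lies at fret 3 + 8 = 11.

11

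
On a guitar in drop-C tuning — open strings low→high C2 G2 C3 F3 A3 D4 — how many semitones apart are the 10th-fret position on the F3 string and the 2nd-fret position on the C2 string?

F3 at fret 10 → D♯4 (MIDI 63); C2 at fret 2 → D2 (MIDI 38).
63 − 38 = 25, so the two pitches are 25 semitones apart, with D♯4 the higher.

25 semitones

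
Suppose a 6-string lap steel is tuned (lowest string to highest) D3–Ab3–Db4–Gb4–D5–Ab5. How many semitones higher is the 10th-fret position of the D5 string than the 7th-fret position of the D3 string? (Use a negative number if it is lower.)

27 semitones

D5 at fret 10 → C6 (MIDI 84); D3 at fret 7 → A3 (MIDI 57).
84 − 57 = 27, so the two pitches are 27 semitones apart.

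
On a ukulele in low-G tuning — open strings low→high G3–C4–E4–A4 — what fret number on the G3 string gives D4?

D4 is 7 semitones above the open G3 (G–G#–A–A#–B–C–C#–D), so it sits at fret 7.

7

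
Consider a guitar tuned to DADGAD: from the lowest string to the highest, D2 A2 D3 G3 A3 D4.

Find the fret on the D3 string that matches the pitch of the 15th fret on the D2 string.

D2 at fret 15 is D2 + 15 semitones = F3.
The open D3 string is 12 semitones above the open D2, so the same pitch on the D3 string lies at fret 15 − 12 = 3.

3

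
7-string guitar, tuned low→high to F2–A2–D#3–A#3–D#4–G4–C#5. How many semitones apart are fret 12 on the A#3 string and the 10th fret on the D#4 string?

3 semitones

A#3 at fret 12 → A#4 (MIDI 70); D#4 at fret 10 → C#5 (MIDI 73).
70 − 73 = -3, so the two pitches are 3 semitones apart, with C#5 the higher.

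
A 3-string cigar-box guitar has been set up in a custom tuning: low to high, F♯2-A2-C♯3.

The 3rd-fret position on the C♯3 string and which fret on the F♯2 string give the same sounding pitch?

10

C♯3 at fret 3 is C♯3 + 3 semitones = E3.
The open F♯2 string is 7 semitones below the open C♯3, so the same pitch on the F♯2 string lies at fret 3 + 7 = 10.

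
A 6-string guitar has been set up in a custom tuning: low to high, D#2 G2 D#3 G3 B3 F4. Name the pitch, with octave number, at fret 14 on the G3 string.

A4

G3 is MIDI 55. Adding 14 gives 69, which is A4.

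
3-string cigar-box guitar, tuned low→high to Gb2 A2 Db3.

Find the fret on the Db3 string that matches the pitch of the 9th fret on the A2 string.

Fret 9 on A2 is MIDI 45 + 9 = 54 (Gb3). On the Db3 string (open MIDI 49), that pitch is 54 − 49 = fret 5.

5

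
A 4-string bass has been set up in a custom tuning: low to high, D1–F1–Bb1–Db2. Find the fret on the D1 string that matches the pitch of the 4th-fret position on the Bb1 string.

12

Bb1 at fret 4 is Bb1 + 4 semitones = D2.
The open D1 string is 8 semitones below the open Bb1, so the same pitch on the D1 string lies at fret 4 + 8 = 12.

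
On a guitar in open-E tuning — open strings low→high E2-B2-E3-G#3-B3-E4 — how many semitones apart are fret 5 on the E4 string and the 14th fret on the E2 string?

15 semitones

E4 at fret 5 → A4 (MIDI 69); E2 at fret 14 → F#3 (MIDI 54).
69 − 54 = 15, so the two pitches are 15 semitones apart, with A4 the higher.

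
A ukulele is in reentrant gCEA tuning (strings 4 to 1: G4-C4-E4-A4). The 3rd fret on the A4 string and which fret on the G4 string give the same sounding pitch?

5

Fret 3 on A4 is MIDI 69 + 3 = 72 (C5). On the G4 string (open MIDI 67), that pitch is 72 − 67 = fret 5.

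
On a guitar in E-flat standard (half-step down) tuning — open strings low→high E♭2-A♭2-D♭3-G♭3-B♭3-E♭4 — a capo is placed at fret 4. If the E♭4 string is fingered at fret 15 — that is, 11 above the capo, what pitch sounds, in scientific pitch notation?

G♭5

The capo raises the open E♭4 by 4 semitones to G4; fretting 11 more gives E♭4 + 4 + 11 = E♭4 + 15 semitones = G♭5.
(Also written F♯.)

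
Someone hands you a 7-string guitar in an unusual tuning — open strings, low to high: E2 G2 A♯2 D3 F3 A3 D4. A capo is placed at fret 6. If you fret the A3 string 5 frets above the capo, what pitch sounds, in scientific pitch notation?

The capo raises the open A3 by 6 semitones to D♯4; fretting 5 more gives A3 + 6 + 5 = A3 + 11 semitones = G♯4.

G♯4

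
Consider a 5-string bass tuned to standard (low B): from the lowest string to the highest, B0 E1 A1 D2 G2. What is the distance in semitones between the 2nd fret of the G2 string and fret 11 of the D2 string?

G2 at fret 2 → A2 (MIDI 45); D2 at fret 11 → C#3 (MIDI 49).
45 − 49 = -4, so the two pitches are 4 semitones apart, with C#3 the higher.

4 semitones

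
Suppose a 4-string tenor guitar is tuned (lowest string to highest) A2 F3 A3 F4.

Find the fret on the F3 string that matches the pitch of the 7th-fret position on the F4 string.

F4 at fret 7 is F4 + 7 semitones = C5.
The open F3 string is 12 semitones below the open F4, so the same pitch on the F3 string lies at fret 7 + 12 = 19.

19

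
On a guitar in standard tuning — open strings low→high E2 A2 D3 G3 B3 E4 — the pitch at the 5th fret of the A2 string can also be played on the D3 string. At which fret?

A2 at fret 5 is A2 + 5 semitones = D3.
The open D3 string is 5 semitones above the open A2, so the same pitch on the D3 string lies at fret 5 − 5 = 0.

0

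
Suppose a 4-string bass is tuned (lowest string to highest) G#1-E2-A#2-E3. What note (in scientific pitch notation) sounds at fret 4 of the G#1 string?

C2

The open G#1 string plus 4 semitones: G#–A–A#–B–C.
The walk passes from B into C once, so the octave number goes from 1 to 2.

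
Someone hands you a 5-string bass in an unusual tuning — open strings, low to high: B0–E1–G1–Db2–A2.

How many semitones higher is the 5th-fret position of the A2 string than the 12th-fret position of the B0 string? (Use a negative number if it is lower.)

15 semitones

A2 at fret 5 → D3 (MIDI 50); B0 at fret 12 → B1 (MIDI 35).
50 − 35 = 15, so the two pitches are 15 semitones apart.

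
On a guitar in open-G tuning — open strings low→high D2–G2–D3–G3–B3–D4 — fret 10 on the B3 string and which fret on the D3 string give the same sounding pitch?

Fret 10 on B3 is MIDI 59 + 10 = 69 (A4). On the D3 string (open MIDI 50), that pitch is 69 − 50 = fret 19.

19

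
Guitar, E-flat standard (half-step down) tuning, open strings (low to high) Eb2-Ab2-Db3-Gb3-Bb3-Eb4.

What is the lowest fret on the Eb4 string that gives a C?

From Eb4, count semitones up the chromatic scale until reaching C: Eb–E–F–Gb–G–Ab–A–Bb–B–C — 9 steps.

9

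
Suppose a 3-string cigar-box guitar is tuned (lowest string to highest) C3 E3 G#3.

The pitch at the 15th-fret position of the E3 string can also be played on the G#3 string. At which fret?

E3 at fret 15 is E3 + 15 semitones = G4.
The open G#3 string is 4 semitones above the open E3, so the same pitch on the G#3 string lies at fret 15 − 4 = 11.

11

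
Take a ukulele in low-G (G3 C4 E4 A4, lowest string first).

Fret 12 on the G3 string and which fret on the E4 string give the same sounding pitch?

Fret 12 on G3 is MIDI 55 + 12 = 67 (G4). On the E4 string (open MIDI 64), that pitch is 67 − 64 = fret 3.

3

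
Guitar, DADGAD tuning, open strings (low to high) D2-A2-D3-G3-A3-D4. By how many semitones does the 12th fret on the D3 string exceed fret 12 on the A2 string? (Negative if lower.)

D3 at fret 12 → D4 (MIDI 62); A2 at fret 12 → A3 (MIDI 57).
62 − 57 = 5, so the two pitches are 5 semitones apart.

5 semitones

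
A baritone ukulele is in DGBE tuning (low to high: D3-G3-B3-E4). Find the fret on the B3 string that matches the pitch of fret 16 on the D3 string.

Fret 16 on D3 is MIDI 50 + 16 = 66 (F♯4). On the B3 string (open MIDI 59), that pitch is 66 − 59 = fret 7.

7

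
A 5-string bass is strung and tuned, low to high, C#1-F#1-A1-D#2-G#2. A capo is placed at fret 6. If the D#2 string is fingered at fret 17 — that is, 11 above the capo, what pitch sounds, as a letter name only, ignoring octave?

G#

The capo raises the open D#2 by 6 semitones to A2; fretting 11 more gives D#2 + 6 + 11 = D#2 + 17 semitones, landing on G#.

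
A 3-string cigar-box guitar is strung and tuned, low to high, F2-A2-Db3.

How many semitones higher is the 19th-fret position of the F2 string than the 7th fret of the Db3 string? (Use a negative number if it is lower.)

4 semitones

F2 at fret 19 → C4 (MIDI 60); Db3 at fret 7 → Ab3 (MIDI 56).
60 − 56 = 4, so the two pitches are 4 semitones apart.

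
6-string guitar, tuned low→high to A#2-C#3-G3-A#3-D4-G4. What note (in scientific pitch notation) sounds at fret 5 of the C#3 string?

The open C#3 string plus 5 semitones: C#–D–D#–E–F–F#.
No B→C boundary is crossed, so the octave stays at 3.
(Equivalently spelled Gb3.)

F#3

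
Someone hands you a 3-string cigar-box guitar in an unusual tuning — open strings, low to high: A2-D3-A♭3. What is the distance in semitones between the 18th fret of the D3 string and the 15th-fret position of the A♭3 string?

D3 at fret 18 → A♭4 (MIDI 68); A♭3 at fret 15 → B4 (MIDI 71).
68 − 71 = -3, so the two pitches are 3 semitones apart, with B4 the higher.

3 semitones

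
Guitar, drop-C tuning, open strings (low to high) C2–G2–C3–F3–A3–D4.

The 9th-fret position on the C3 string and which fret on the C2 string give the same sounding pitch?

21

C3 at fret 9 is C3 + 9 semitones = A3.
The open C2 string is 12 semitones below the open C3, so the same pitch on the C2 string lies at fret 9 + 12 = 21.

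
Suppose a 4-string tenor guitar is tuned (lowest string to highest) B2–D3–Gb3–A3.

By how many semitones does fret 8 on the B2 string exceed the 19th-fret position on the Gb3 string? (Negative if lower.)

B2 at fret 8 → G3 (MIDI 55); Gb3 at fret 19 → Db5 (MIDI 73).
55 − 73 = -18, so the two pitches are 18 semitones apart.

-18 semitones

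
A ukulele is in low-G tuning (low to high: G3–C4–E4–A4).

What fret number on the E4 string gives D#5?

11

D#5 is 11 semitones above the open E4 (E–F–F#–G–…–C#–D–D#), so it sits at fret 11.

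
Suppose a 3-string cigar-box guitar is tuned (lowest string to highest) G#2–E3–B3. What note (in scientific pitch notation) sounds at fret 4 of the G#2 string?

C3

G#2 is MIDI 44. Adding 4 gives 48, which is C3.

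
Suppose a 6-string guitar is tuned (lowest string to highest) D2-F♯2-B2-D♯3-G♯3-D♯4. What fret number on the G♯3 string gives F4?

F4 is 9 semitones above the open G♯3 (G#–A–A#–B–C–C#–D–D#–E–F), so it sits at fret 9.

9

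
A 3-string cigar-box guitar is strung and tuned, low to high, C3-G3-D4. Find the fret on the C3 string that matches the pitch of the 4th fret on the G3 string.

Fret 4 on G3 is MIDI 55 + 4 = 59 (B3). On the C3 string (open MIDI 48), that pitch is 59 − 48 = fret 11.

11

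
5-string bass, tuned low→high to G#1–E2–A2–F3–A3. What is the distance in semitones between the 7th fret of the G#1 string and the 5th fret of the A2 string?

11 semitones

G#1 at fret 7 → D#2 (MIDI 39); A2 at fret 5 → D3 (MIDI 50).
39 − 50 = -11, so the two pitches are 11 semitones apart, with D3 the higher.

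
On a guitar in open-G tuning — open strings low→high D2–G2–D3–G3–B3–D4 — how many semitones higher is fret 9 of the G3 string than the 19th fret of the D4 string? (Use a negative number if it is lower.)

G3 at fret 9 → E4 (MIDI 64); D4 at fret 19 → A5 (MIDI 81).
64 − 81 = -17, so the two pitches are 17 semitones apart.

-17 semitones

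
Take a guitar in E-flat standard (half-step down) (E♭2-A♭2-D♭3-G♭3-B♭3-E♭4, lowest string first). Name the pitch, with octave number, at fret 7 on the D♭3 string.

The open D♭3 string plus 7 semitones: Db–D–Eb–E–F–Gb–G–Ab.
No B→C boundary is crossed, so the octave stays at 3.

A♭3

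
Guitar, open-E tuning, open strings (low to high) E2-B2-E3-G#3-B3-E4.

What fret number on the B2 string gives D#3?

4

D#3 is 4 semitones above the open B2 (B–C–C#–D–D#), so it sits at fret 4.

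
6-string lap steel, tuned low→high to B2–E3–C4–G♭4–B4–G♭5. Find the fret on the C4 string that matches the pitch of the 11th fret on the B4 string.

Fret 11 on B4 is MIDI 71 + 11 = 82 (B♭5). On the C4 string (open MIDI 60), that pitch is 82 − 60 = fret 22.

22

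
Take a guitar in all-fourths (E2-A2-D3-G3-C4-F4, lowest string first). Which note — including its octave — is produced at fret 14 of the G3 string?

A4

G3 is MIDI 55. Adding 14 gives 69, which is A4.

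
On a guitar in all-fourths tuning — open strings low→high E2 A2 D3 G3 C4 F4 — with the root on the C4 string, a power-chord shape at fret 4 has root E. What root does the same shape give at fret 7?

G

Moving from fret 4 to fret 7 shifts the root by 3 semitones.
E up 3 semitones is G.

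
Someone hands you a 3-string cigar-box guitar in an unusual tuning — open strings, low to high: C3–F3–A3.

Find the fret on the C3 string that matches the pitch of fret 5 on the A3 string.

A3 at fret 5 is A3 + 5 semitones = D4.
The open C3 string is 9 semitones below the open A3, so the same pitch on the C3 string lies at fret 5 + 9 = 14.

14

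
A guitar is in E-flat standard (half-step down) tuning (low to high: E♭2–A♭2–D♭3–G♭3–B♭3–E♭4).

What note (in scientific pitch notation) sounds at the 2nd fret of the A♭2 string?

Each fret is one semitone, so A♭2 + 2 = B♭2.
(Equivalently spelled A♯2.)

B♭2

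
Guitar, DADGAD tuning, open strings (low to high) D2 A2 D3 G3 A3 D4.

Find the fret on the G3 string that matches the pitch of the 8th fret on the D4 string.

15

D4 at fret 8 is D4 + 8 semitones = A#4.
The open G3 string is 7 semitones below the open D4, so the same pitch on the G3 string lies at fret 8 + 7 = 15.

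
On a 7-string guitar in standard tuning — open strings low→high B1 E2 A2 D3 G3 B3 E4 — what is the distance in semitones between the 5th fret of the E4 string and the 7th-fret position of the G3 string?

7 semitones

E4 at fret 5 → A4 (MIDI 69); G3 at fret 7 → D4 (MIDI 62).
69 − 62 = 7, so the two pitches are 7 semitones apart, with A4 the higher.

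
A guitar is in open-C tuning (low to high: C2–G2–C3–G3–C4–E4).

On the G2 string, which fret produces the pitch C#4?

18

C#4 is 18 semitones above the open G2 (G–G#–A–A#–…–B–C–C#), so it sits at fret 18.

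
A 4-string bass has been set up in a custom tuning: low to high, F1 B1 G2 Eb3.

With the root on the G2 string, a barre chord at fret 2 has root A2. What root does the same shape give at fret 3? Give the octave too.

Moving from fret 2 to fret 3 shifts the root by 1 semitone.
A2 up 1 semitone is Bb2.

Bb2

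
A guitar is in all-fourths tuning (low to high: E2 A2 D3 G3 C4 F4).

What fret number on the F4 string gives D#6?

22

D#6 is 22 semitones above the open F4 (F–F#–G–G#–…–C#–D–D#), so it sits at fret 22.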